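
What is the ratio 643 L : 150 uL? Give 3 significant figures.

4290000

(643) / (150 × 10^-6) = 4.287 × 10^6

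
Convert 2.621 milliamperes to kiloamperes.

0.000002621 kiloamperes

milli = 1e-3, kilo = 1e3; factor is 1e-6.
2.621 × 1e-6 = 0.000002621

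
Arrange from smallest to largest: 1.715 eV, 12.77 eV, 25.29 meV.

1.715 eV = 1.715 eV
12.77 eV = 12.77 eV
25.29 meV = 0.02529 eV

25.29 meV < 1.715 eV < 12.77 eV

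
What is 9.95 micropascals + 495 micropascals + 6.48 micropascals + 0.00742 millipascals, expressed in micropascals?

In micropascals:
  9.95 micropascals → 9.95
  495 micropascals → 495
  6.48 micropascals → 6.48
  0.00742 millipascals = 0.00742 × 10³ micropascals = 7.42
Sum: 9.95 + 495 + 6.48 + 7.42 = 518.85

518.85 micropascals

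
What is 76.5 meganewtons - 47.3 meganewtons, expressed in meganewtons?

In meganewtons:
  76.5 meganewtons → 76.5
  47.3 meganewtons → 47.3
Difference: 76.5 - 47.3 = 29.2

29.2 meganewtons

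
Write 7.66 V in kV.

(no prefix) = 10⁰, kilo = 10³; factor is 10⁻³.
7.66 × 10⁻³ = 0.00766

0.00766 kV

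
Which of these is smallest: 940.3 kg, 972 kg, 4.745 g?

4.745 g

940.3 kg = 940300 g
972 kg = 972000 g
4.745 g = 4.745 g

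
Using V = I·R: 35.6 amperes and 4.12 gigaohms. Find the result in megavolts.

146672 megavolts

35.6 × 4.12e9 = 146.672e9 V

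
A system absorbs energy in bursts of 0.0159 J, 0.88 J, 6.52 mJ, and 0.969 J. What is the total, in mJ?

In mJ:
  0.0159 J = 0.0159 × 10³ mJ = 15.9
  0.88 J = 0.88 × 10³ mJ = 880
  6.52 mJ → 6.52
  0.969 J = 0.969 × 10³ mJ = 969
Sum: 15.9 + 880 + 6.52 + 969 = 1871.42

1871.42 mJ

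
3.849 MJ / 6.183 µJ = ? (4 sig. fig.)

(3.849e6) / (6.183e-6) = 0.62251e12

622500000000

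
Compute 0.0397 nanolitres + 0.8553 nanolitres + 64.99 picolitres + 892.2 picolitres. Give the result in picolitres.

1852.19 picolitres

In picolitres:
  0.0397 nanolitres = 0.0397e3 picolitres = 39.7
  0.8553 nanolitres = 0.8553e3 picolitres = 855.3
  64.99 picolitres → 64.99
  892.2 picolitres → 892.2
Sum: 39.7 + 855.3 + 64.99 + 892.2 = 1852.19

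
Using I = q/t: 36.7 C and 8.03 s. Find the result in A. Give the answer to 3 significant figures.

4.57 A

(36.7) / (8.03) = 4.5704 A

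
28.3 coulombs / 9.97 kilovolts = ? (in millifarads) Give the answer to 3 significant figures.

2.84 millifarads

(28.3) / (9.97e3) = 2.8385e-3 F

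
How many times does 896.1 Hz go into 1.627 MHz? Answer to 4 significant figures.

1816

(1.627 × 10^6) / (896.1) = 0.0018156 × 10^6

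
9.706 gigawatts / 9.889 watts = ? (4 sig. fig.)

981500000

(9.706 × 10^9) / (9.889) = 0.98149 × 10^9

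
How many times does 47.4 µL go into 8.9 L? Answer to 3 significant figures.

188000

(8.9) / (47.4e-6) = 0.1878e6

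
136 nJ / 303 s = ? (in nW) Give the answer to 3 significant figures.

0.449 nW

(136e-9) / (303) = 0.44884e-9 W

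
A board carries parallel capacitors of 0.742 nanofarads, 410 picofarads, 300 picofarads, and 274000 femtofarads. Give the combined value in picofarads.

In picofarads:
  0.742 nanofarads = 0.742e3 picofarads = 742
  410 picofarads → 410
  300 picofarads → 300
  274000 femtofarads = 274000e-3 picofarads = 274
Sum: 742 + 410 + 300 + 274 = 1726

1726 picofarads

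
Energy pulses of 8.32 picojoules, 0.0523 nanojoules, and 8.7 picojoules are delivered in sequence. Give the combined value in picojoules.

69.32 picojoules

In picojoules:
  8.32 picojoules → 8.32
  0.0523 nanojoules = 0.0523e3 picojoules = 52.3
  8.7 picojoules → 8.7
Sum: 8.32 + 52.3 + 8.7 = 69.32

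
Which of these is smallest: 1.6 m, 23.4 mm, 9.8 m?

1.6 m = 1.6 m
23.4 mm = 0.0234 m
9.8 m = 9.8 m

23.4 mm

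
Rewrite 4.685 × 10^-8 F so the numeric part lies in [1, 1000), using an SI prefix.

46.85 nF

= 46.85 × 10^-9 F; 10^-9 is nano.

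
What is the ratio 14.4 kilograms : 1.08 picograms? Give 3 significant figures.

(14.4 × 10³) / (1.08 × 10⁻¹²) = 13.33 × 10¹⁵

13300000000000000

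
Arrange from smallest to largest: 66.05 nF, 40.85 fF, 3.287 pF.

40.85 fF < 3.287 pF < 66.05 nF

66.05 nF = 0.00000006605 F
40.85 fF = 0.00000000000004085 F
3.287 pF = 0.000000000003287 F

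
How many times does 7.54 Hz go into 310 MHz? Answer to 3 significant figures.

41100000

(310 × 10^6) / (7.54) = 41.11 × 10^6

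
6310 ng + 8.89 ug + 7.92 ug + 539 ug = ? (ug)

562.12 ug

In ug:
  6310 ng = 6310e-3 ug = 6.31
  8.89 ug → 8.89
  7.92 ug → 7.92
  539 ug → 539
Sum: 6.31 + 8.89 + 7.92 + 539 = 562.12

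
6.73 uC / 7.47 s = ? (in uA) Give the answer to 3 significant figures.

(6.73 × 10^-6) / (7.47) = 0.90094 × 10^-6 A

0.901 uA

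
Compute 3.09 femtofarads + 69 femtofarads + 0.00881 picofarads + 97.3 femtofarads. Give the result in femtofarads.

178.2 femtofarads

In femtofarads:
  3.09 femtofarads → 3.09
  69 femtofarads → 69
  0.00881 picofarads = 0.00881e3 femtofarads = 8.81
  97.3 femtofarads → 97.3
Sum: 3.09 + 69 + 8.81 + 97.3 = 178.2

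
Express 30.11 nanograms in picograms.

nano = 1e-9, pico = 1e-12; factor is 1e3.
30.11 × 1e3 = 30110

30110 picograms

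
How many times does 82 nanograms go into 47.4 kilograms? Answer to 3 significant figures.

578000000000

(47.4 × 10³) / (82 × 10⁻⁹) = 0.578 × 10¹²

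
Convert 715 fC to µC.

femto = 10^-15, micro = 10^-6; factor is 10^-9.
715 × 10^-9 = 0.000000715

0.000000715 µC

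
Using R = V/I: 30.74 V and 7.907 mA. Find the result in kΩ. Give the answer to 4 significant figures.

(30.74) / (7.907 × 10^-3) = 3.88769 × 10^3 Ω

3.888 kΩ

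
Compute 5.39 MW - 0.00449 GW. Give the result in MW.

0.9 MW

In MW:
  5.39 MW → 5.39
  0.00449 GW = 0.00449e3 MW = 4.49
Difference: 5.39 - 4.49 = 0.9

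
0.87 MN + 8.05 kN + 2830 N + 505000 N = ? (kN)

In kN:
  0.87 MN = 0.87e3 kN = 870
  8.05 kN → 8.05
  2830 N = 2830e-3 kN = 2.83
  505000 N = 505000e-3 kN = 505
Sum: 870 + 8.05 + 2.83 + 505 = 1385.88

1385.88 kN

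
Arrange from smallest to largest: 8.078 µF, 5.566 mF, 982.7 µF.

8.078 µF < 982.7 µF < 5.566 mF

8.078 µF = 0.000008078 F
5.566 mF = 0.005566 F
982.7 µF = 0.0009827 F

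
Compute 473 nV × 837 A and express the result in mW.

473 × 10⁻⁹ × 837 = 395901 × 10⁻⁹ W

0.395901 mW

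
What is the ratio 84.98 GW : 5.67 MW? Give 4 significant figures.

14990

(84.98 × 10^9) / (5.67 × 10^6) = 14.988 × 10^3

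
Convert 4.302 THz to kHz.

tera = 1e12, kilo = 1e3; factor is 1e9.
4.302 × 1e9 = 4302000000

4302000000 kHz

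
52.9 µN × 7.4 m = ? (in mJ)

52.9 × 10^-6 × 7.4 = 391.46 × 10^-6 J

0.39146 mJ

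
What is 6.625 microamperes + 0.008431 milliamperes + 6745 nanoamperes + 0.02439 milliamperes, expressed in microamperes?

46.191 microamperes

In microamperes:
  6.625 microamperes → 6.625
  0.008431 milliamperes = 0.008431 × 10^3 microamperes = 8.431
  6745 nanoamperes = 6745 × 10^-3 microamperes = 6.745
  0.02439 milliamperes = 0.02439 × 10^3 microamperes = 24.39
Sum: 6.625 + 8.431 + 6.745 + 24.39 = 46.191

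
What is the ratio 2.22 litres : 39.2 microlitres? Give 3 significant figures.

(2.22) / (39.2 × 10^-6) = 0.05663 × 10^6

56600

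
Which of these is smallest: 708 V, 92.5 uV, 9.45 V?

92.5 uV

708 V = 708 V
92.5 uV = 0.0000925 V
9.45 V = 9.45 V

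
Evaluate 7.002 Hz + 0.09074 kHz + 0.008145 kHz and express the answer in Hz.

In Hz:
  7.002 Hz → 7.002
  0.09074 kHz = 0.09074 × 10³ Hz = 90.74
  0.008145 kHz = 0.008145 × 10³ Hz = 8.145
Sum: 7.002 + 90.74 + 8.145 = 105.887

105.887 Hz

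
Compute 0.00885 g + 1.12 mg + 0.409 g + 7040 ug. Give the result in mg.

In mg:
  0.00885 g = 0.00885 × 10³ mg = 8.85
  1.12 mg → 1.12
  0.409 g = 0.409 × 10³ mg = 409
  7040 ug = 7040 × 10⁻³ mg = 7.04
Sum: 8.85 + 1.12 + 409 + 7.04 = 426.01

426.01 mg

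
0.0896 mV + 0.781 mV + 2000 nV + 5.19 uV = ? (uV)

In uV:
  0.0896 mV = 0.0896 × 10^3 uV = 89.6
  0.781 mV = 0.781 × 10^3 uV = 781
  2000 nV = 2000 × 10^-3 uV = 2
  5.19 uV → 5.19
Sum: 89.6 + 781 + 2 + 5.19 = 877.79

877.79 uV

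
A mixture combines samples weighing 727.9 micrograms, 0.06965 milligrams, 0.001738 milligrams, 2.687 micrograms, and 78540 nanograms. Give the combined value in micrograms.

880.515 micrograms

In micrograms:
  727.9 micrograms → 727.9
  0.06965 milligrams = 0.06965 × 10³ micrograms = 69.65
  0.001738 milligrams = 0.001738 × 10³ micrograms = 1.738
  2.687 micrograms → 2.687
  78540 nanograms = 78540 × 10⁻³ micrograms = 78.54
Sum: 727.9 + 69.65 + 1.738 + 2.687 + 78.54 = 880.515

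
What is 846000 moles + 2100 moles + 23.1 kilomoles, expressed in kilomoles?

871.2 kilomoles

In kilomoles:
  846000 moles = 846000e-3 kilomoles = 846
  2100 moles = 2100e-3 kilomoles = 2.1
  23.1 kilomoles → 23.1
Sum: 846 + 2.1 + 23.1 = 871.2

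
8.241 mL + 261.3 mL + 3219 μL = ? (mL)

In mL:
  8.241 mL → 8.241
  261.3 mL → 261.3
  3219 μL = 3219 × 10⁻³ mL = 3.219
Sum: 8.241 + 261.3 + 3.219 = 272.76

272.76 mL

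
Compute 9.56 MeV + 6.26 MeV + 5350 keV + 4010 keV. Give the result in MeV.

In MeV:
  9.56 MeV → 9.56
  6.26 MeV → 6.26
  5350 keV = 5350e-3 MeV = 5.35
  4010 keV = 4010e-3 MeV = 4.01
Sum: 9.56 + 6.26 + 5.35 + 4.01 = 25.18

25.18 MeV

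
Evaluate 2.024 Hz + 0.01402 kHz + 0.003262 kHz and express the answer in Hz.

19.306 Hz

In Hz:
  2.024 Hz → 2.024
  0.01402 kHz = 0.01402e3 Hz = 14.02
  0.003262 kHz = 0.003262e3 Hz = 3.262
Sum: 2.024 + 14.02 + 3.262 = 19.306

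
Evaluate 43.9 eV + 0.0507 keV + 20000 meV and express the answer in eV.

114.6 eV

In eV:
  43.9 eV → 43.9
  0.0507 keV = 0.0507 × 10^3 eV = 50.7
  20000 meV = 20000 × 10^-3 eV = 20
Sum: 43.9 + 50.7 + 20 = 114.6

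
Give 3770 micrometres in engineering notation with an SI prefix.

3.77 millimetres

= 3.77e-3 metres; 1e-3 is milli.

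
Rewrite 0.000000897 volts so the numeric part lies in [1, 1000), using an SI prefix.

= 897 × 10⁻⁹ volts; 10⁻⁹ is nano.

897 nanovolts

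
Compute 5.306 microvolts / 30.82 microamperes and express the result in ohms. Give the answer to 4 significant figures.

(5.306 × 10^-6) / (30.82 × 10^-6) = 0.172161 Ω

0.1722 ohms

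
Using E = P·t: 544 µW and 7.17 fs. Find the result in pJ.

0.00000390048 pJ

544e-6 × 7.17e-15 = 3900.48e-21 J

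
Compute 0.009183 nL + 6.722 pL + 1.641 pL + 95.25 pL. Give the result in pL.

In pL:
  0.009183 nL = 0.009183e3 pL = 9.183
  6.722 pL → 6.722
  1.641 pL → 1.641
  95.25 pL → 95.25
Sum: 9.183 + 6.722 + 1.641 + 95.25 = 112.796

112.796 pL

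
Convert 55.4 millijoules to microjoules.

55400 microjoules

milli = 10^-3, micro = 10^-6; factor is 10^3.
55.4 × 10^3 = 55400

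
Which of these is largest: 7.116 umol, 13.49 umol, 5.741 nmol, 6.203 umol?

7.116 umol = 0.000007116 mol
13.49 umol = 0.00001349 mol
5.741 nmol = 0.000000005741 mol
6.203 umol = 0.000006203 mol

13.49 umol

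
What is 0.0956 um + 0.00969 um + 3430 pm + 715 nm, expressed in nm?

823.72 nm

In nm:
  0.0956 um = 0.0956e3 nm = 95.6
  0.00969 um = 0.00969e3 nm = 9.69
  3430 pm = 3430e-3 nm = 3.43
  715 nm → 715
Sum: 95.6 + 9.69 + 3.43 + 715 = 823.72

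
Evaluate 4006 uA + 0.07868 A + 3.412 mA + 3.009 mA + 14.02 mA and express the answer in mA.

103.127 mA

In mA:
  4006 uA = 4006 × 10^-3 mA = 4.006
  0.07868 A = 0.07868 × 10^3 mA = 78.68
  3.412 mA → 3.412
  3.009 mA → 3.009
  14.02 mA → 14.02
Sum: 4.006 + 78.68 + 3.412 + 3.009 + 14.02 = 103.127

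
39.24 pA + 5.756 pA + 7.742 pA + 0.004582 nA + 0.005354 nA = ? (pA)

62.674 pA

In pA:
  39.24 pA → 39.24
  5.756 pA → 5.756
  7.742 pA → 7.742
  0.004582 nA = 0.004582 × 10^3 pA = 4.582
  0.005354 nA = 0.005354 × 10^3 pA = 5.354
Sum: 39.24 + 5.756 + 7.742 + 4.582 + 5.354 = 62.674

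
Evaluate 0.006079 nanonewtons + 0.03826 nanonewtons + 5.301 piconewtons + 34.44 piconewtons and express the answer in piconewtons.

In piconewtons:
  0.006079 nanonewtons = 0.006079e3 piconewtons = 6.079
  0.03826 nanonewtons = 0.03826e3 piconewtons = 38.26
  5.301 piconewtons → 5.301
  34.44 piconewtons → 34.44
Sum: 6.079 + 38.26 + 5.301 + 34.44 = 84.08

84.08 piconewtons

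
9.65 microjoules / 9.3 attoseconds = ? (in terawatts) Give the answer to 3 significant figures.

(9.65e-6) / (9.3e-18) = 1.0376e12 W

1.04 terawatts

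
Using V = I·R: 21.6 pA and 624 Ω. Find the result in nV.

21.6 × 10⁻¹² × 624 = 13478.4 × 10⁻¹² V

13.4784 nV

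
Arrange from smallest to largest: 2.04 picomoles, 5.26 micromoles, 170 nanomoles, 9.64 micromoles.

2.04 picomoles = 0.00000000000204 moles
5.26 micromoles = 0.00000526 moles
170 nanomoles = 0.00000017 moles
9.64 micromoles = 0.00000964 moles

2.04 picomoles < 170 nanomoles < 5.26 micromoles < 9.64 micromoles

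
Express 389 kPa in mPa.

389000000 mPa

kilo = 10³, milli = 10⁻³; factor is 10⁶.
389 × 10⁶ = 389000000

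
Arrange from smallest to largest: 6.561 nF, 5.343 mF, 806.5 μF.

6.561 nF < 806.5 μF < 5.343 mF

6.561 nF = 0.000000006561 F
5.343 mF = 0.005343 F
806.5 μF = 0.0008065 F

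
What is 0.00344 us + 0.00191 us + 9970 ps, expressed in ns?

In ns:
  0.00344 us = 0.00344 × 10^3 ns = 3.44
  0.00191 us = 0.00191 × 10^3 ns = 1.91
  9970 ps = 9970 × 10^-3 ns = 9.97
Sum: 3.44 + 1.91 + 9.97 = 15.32

15.32 ns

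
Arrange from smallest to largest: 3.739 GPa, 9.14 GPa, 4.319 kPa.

3.739 GPa = 3739000000 Pa
9.14 GPa = 9140000000 Pa
4.319 kPa = 4319 Pa

4.319 kPa < 3.739 GPa < 9.14 GPa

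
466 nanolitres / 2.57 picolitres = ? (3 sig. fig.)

181000

(466e-9) / (2.57e-12) = 181.3e3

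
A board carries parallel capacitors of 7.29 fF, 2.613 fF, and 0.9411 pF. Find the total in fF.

951.003 fF

In fF:
  7.29 fF → 7.29
  2.613 fF → 2.613
  0.9411 pF = 0.9411 × 10³ fF = 941.1
Sum: 7.29 + 2.613 + 941.1 = 951.003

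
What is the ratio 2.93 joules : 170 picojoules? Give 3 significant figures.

17200000000

(2.93) / (170e-12) = 0.01724e12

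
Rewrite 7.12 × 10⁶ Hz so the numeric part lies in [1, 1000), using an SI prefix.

= 7.12 × 10⁶ Hz; 10⁶ is mega.

7.12 MHz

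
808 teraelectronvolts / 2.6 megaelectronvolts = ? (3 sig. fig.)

(808 × 10¹²) / (2.6 × 10⁶) = 310.8 × 10⁶

311000000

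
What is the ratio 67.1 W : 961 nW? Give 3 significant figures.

(67.1) / (961 × 10⁻⁹) = 0.06982 × 10⁹

69800000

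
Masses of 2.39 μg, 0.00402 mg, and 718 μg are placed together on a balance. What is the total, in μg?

In μg:
  2.39 μg → 2.39
  0.00402 mg = 0.00402 × 10^3 μg = 4.02
  718 μg → 718
Sum: 2.39 + 4.02 + 718 = 724.41

724.41 μg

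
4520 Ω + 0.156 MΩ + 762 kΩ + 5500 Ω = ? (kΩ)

928.02 kΩ

In kΩ:
  4520 Ω = 4520 × 10^-3 kΩ = 4.52
  0.156 MΩ = 0.156 × 10^3 kΩ = 156
  762 kΩ → 762
  5500 Ω = 5500 × 10^-3 kΩ = 5.5
Sum: 4.52 + 156 + 762 + 5.5 = 928.02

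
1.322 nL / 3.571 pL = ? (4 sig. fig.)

370.2

(1.322 × 10⁻⁹) / (3.571 × 10⁻¹²) = 0.3702 × 10³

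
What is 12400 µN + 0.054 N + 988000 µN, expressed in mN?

In mN:
  12400 µN = 12400 × 10⁻³ mN = 12.4
  0.054 N = 0.054 × 10³ mN = 54
  988000 µN = 988000 × 10⁻³ mN = 988
Sum: 12.4 + 54 + 988 = 1054.4

1054.4 mN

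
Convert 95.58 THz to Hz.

tera = 1e12, (no prefix) = 1e0; factor is 1e12.
95.58 × 1e12 = 95580000000000

95580000000000 Hz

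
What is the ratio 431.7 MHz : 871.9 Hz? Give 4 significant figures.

(431.7 × 10⁶) / (871.9) = 0.49513 × 10⁶

495100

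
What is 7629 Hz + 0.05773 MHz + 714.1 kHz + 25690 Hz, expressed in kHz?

In kHz:
  7629 Hz = 7629e-3 kHz = 7.629
  0.05773 MHz = 0.05773e3 kHz = 57.73
  714.1 kHz → 714.1
  25690 Hz = 25690e-3 kHz = 25.69
Sum: 7.629 + 57.73 + 714.1 + 25.69 = 805.149

805.149 kHz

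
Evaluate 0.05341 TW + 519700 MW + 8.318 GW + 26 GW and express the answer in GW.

In GW:
  0.05341 TW = 0.05341e3 GW = 53.41
  519700 MW = 519700e-3 GW = 519.7
  8.318 GW → 8.318
  26 GW → 26
Sum: 53.41 + 519.7 + 8.318 + 26 = 607.428

607.428 GW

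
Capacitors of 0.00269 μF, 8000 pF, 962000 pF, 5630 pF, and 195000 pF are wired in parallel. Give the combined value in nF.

In nF:
  0.00269 μF = 0.00269 × 10³ nF = 2.69
  8000 pF = 8000 × 10⁻³ nF = 8
  962000 pF = 962000 × 10⁻³ nF = 962
  5630 pF = 5630 × 10⁻³ nF = 5.63
  195000 pF = 195000 × 10⁻³ nF = 195
Sum: 2.69 + 8 + 962 + 5.63 + 195 = 1173.32

1173.32 nF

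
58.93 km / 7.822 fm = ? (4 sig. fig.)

(58.93 × 10^3) / (7.822 × 10^-15) = 7.5339 × 10^18

7534000000000000000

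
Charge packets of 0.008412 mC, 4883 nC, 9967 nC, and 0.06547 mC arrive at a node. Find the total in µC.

88.732 µC

In µC:
  0.008412 mC = 0.008412 × 10^3 µC = 8.412
  4883 nC = 4883 × 10^-3 µC = 4.883
  9967 nC = 9967 × 10^-3 µC = 9.967
  0.06547 mC = 0.06547 × 10^3 µC = 65.47
Sum: 8.412 + 4.883 + 9.967 + 65.47 = 88.732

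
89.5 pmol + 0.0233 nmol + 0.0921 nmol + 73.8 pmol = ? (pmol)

278.7 pmol

In pmol:
  89.5 pmol → 89.5
  0.0233 nmol = 0.0233 × 10³ pmol = 23.3
  0.0921 nmol = 0.0921 × 10³ pmol = 92.1
  73.8 pmol → 73.8
Sum: 89.5 + 23.3 + 92.1 + 73.8 = 278.7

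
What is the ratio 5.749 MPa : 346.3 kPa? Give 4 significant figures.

(5.749 × 10^6) / (346.3 × 10^3) = 0.016601 × 10^3

16.60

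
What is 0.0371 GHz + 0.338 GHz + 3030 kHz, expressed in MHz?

378.13 MHz

In MHz:
  0.0371 GHz = 0.0371 × 10^3 MHz = 37.1
  0.338 GHz = 0.338 × 10^3 MHz = 338
  3030 kHz = 3030 × 10^-3 MHz = 3.03
Sum: 37.1 + 338 + 3.03 = 378.13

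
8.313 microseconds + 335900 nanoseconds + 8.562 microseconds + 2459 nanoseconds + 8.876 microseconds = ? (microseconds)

In microseconds:
  8.313 microseconds → 8.313
  335900 nanoseconds = 335900 × 10^-3 microseconds = 335.9
  8.562 microseconds → 8.562
  2459 nanoseconds = 2459 × 10^-3 microseconds = 2.459
  8.876 microseconds → 8.876
Sum: 8.313 + 335.9 + 8.562 + 2.459 + 8.876 = 364.11

364.11 microseconds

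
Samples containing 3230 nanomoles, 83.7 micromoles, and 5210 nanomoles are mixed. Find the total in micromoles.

In micromoles:
  3230 nanomoles = 3230 × 10⁻³ micromoles = 3.23
  83.7 micromoles → 83.7
  5210 nanomoles = 5210 × 10⁻³ micromoles = 5.21
Sum: 3.23 + 83.7 + 5.21 = 92.14

92.14 micromoles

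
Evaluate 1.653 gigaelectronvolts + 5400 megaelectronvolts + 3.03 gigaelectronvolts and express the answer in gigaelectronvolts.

In gigaelectronvolts:
  1.653 gigaelectronvolts → 1.653
  5400 megaelectronvolts = 5400e-3 gigaelectronvolts = 5.4
  3.03 gigaelectronvolts → 3.03
Sum: 1.653 + 5.4 + 3.03 = 10.083

10.083 gigaelectronvolts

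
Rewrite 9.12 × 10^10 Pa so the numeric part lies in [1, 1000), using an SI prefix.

91.2 GPa

= 91.2 × 10^9 Pa; 10^9 is giga.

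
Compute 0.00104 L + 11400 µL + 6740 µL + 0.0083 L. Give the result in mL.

27.48 mL

In mL:
  0.00104 L = 0.00104e3 mL = 1.04
  11400 µL = 11400e-3 mL = 11.4
  6740 µL = 6740e-3 mL = 6.74
  0.0083 L = 0.0083e3 mL = 8.3
Sum: 1.04 + 11.4 + 6.74 + 8.3 = 27.48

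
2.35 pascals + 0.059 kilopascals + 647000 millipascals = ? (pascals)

In pascals:
  2.35 pascals → 2.35
  0.059 kilopascals = 0.059 × 10³ pascals = 59
  647000 millipascals = 647000 × 10⁻³ pascals = 647
Sum: 2.35 + 59 + 647 = 708.35

708.35 pascals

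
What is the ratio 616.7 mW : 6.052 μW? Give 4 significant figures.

101900

(616.7 × 10^-3) / (6.052 × 10^-6) = 101.9 × 10^3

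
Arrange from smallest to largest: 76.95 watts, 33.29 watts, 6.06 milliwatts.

6.06 milliwatts < 33.29 watts < 76.95 watts

76.95 watts = 76.95 watts
33.29 watts = 33.29 watts
6.06 milliwatts = 0.00606 watts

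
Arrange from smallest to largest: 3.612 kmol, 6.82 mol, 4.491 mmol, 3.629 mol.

4.491 mmol < 3.629 mol < 6.82 mol < 3.612 kmol

3.612 kmol = 3612 mol
6.82 mol = 6.82 mol
4.491 mmol = 0.004491 mol
3.629 mol = 3.629 mol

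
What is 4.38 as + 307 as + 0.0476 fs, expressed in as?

In as:
  4.38 as → 4.38
  307 as → 307
  0.0476 fs = 0.0476 × 10³ as = 47.6
Sum: 4.38 + 307 + 47.6 = 358.98

358.98 as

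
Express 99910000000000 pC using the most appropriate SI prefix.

99.91 C

= 99.91 C; mantissa already in [1, 1000).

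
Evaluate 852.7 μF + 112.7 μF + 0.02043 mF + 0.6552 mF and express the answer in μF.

In μF:
  852.7 μF → 852.7
  112.7 μF → 112.7
  0.02043 mF = 0.02043e3 μF = 20.43
  0.6552 mF = 0.6552e3 μF = 655.2
Sum: 852.7 + 112.7 + 20.43 + 655.2 = 1641.03

1641.03 μF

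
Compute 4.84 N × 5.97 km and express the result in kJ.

4.84 × 5.97e3 = 28.8948e3 J

28.8948 kJ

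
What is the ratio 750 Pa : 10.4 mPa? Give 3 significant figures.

72100

(750) / (10.4e-3) = 72.12e3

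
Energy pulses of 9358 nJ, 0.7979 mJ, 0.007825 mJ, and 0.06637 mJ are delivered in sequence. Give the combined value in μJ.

881.453 μJ

In μJ:
  9358 nJ = 9358e-3 μJ = 9.358
  0.7979 mJ = 0.7979e3 μJ = 797.9
  0.007825 mJ = 0.007825e3 μJ = 7.825
  0.06637 mJ = 0.06637e3 μJ = 66.37
Sum: 9.358 + 797.9 + 7.825 + 66.37 = 881.453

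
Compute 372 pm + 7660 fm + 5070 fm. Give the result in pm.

384.73 pm

In pm:
  372 pm → 372
  7660 fm = 7660e-3 pm = 7.66
  5070 fm = 5070e-3 pm = 5.07
Sum: 372 + 7.66 + 5.07 = 384.73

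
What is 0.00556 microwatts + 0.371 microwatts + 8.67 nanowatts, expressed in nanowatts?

In nanowatts:
  0.00556 microwatts = 0.00556e3 nanowatts = 5.56
  0.371 microwatts = 0.371e3 nanowatts = 371
  8.67 nanowatts → 8.67
Sum: 5.56 + 371 + 8.67 = 385.23

385.23 nanowatts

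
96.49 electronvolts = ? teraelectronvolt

0.00000000009649 teraelectronvolts

(no prefix) = 10^0, tera = 10^12; factor is 10^-12.
96.49 × 10^-12 = 0.00000000009649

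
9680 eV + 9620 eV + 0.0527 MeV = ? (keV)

In keV:
  9680 eV = 9680 × 10^-3 keV = 9.68
  9620 eV = 9620 × 10^-3 keV = 9.62
  0.0527 MeV = 0.0527 × 10^3 keV = 52.7
Sum: 9.68 + 9.62 + 52.7 = 72

72 keV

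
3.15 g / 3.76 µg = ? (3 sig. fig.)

(3.15) / (3.76 × 10⁻⁶) = 0.8378 × 10⁶

838000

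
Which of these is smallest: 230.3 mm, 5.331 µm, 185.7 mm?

5.331 µm

230.3 mm = 0.2303 m
5.331 µm = 0.000005331 m
185.7 mm = 0.1857 m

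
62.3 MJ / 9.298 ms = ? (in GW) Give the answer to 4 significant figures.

(62.3 × 10⁶) / (9.298 × 10⁻³) = 6.70037 × 10⁹ W

6.700 GW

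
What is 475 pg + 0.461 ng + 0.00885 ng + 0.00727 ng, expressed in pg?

In pg:
  475 pg → 475
  0.461 ng = 0.461e3 pg = 461
  0.00885 ng = 0.00885e3 pg = 8.85
  0.00727 ng = 0.00727e3 pg = 7.27
Sum: 475 + 461 + 8.85 + 7.27 = 952.12

952.12 pg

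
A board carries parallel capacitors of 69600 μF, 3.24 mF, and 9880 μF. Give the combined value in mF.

82.72 mF

In mF:
  69600 μF = 69600 × 10⁻³ mF = 69.6
  3.24 mF → 3.24
  9880 μF = 9880 × 10⁻³ mF = 9.88
Sum: 69.6 + 3.24 + 9.88 = 82.72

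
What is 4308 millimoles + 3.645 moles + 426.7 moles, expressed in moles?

434.653 moles

In moles:
  4308 millimoles = 4308 × 10^-3 moles = 4.308
  3.645 moles → 3.645
  426.7 moles → 426.7
Sum: 4.308 + 3.645 + 426.7 = 434.653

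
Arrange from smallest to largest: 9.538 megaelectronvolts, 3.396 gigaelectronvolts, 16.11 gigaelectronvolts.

9.538 megaelectronvolts = 9538000 electronvolts
3.396 gigaelectronvolts = 3396000000 electronvolts
16.11 gigaelectronvolts = 16110000000 electronvolts

9.538 megaelectronvolts < 3.396 gigaelectronvolts < 16.11 gigaelectronvolts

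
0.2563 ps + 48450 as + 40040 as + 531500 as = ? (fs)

In fs:
  0.2563 ps = 0.2563 × 10³ fs = 256.3
  48450 as = 48450 × 10⁻³ fs = 48.45
  40040 as = 40040 × 10⁻³ fs = 40.04
  531500 as = 531500 × 10⁻³ fs = 531.5
Sum: 256.3 + 48.45 + 40.04 + 531.5 = 876.29

876.29 fs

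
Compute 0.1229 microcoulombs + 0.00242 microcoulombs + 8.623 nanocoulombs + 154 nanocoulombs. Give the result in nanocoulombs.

In nanocoulombs:
  0.1229 microcoulombs = 0.1229 × 10³ nanocoulombs = 122.9
  0.00242 microcoulombs = 0.00242 × 10³ nanocoulombs = 2.42
  8.623 nanocoulombs → 8.623
  154 nanocoulombs → 154
Sum: 122.9 + 2.42 + 8.623 + 154 = 287.943

287.943 nanocoulombs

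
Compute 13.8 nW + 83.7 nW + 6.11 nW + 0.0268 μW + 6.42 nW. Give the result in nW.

In nW:
  13.8 nW → 13.8
  83.7 nW → 83.7
  6.11 nW → 6.11
  0.0268 μW = 0.0268 × 10^3 nW = 26.8
  6.42 nW → 6.42
Sum: 13.8 + 83.7 + 6.11 + 26.8 + 6.42 = 136.83

136.83 nW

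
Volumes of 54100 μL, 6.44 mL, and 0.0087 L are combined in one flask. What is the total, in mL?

In mL:
  54100 μL = 54100 × 10⁻³ mL = 54.1
  6.44 mL → 6.44
  0.0087 L = 0.0087 × 10³ mL = 8.7
Sum: 54.1 + 6.44 + 8.7 = 69.24

69.24 mL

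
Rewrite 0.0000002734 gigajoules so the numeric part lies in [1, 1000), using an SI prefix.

273.4 joules

= 273.4 joules; mantissa already in [1, 1000).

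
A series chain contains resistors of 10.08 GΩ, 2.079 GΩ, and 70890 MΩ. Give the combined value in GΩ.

In GΩ:
  10.08 GΩ → 10.08
  2.079 GΩ → 2.079
  70890 MΩ = 70890 × 10⁻³ GΩ = 70.89
Sum: 10.08 + 2.079 + 70.89 = 83.049

83.049 GΩ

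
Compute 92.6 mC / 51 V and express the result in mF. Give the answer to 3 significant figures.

(92.6e-3) / (51) = 1.8157e-3 F

1.82 mF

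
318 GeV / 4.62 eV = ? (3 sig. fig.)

(318e9) / (4.62) = 68.83e9

68800000000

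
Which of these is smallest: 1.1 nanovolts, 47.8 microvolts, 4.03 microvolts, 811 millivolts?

1.1 nanovolts = 0.0000000011 volts
47.8 microvolts = 0.0000478 volts
4.03 microvolts = 0.00000403 volts
811 millivolts = 0.811 volts

1.1 nanovolts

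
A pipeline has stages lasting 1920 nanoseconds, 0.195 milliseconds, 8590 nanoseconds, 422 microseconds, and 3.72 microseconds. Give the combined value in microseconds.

In microseconds:
  1920 nanoseconds = 1920 × 10^-3 microseconds = 1.92
  0.195 milliseconds = 0.195 × 10^3 microseconds = 195
  8590 nanoseconds = 8590 × 10^-3 microseconds = 8.59
  422 microseconds → 422
  3.72 microseconds → 3.72
Sum: 1.92 + 195 + 8.59 + 422 + 3.72 = 631.23

631.23 microseconds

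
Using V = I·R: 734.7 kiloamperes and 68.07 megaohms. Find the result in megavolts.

734.7 × 10^3 × 68.07 × 10^6 = 50011.029 × 10^9 V

50011029 megavolts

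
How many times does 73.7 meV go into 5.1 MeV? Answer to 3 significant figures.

69200000

(5.1 × 10^6) / (73.7 × 10^-3) = 0.0692 × 10^9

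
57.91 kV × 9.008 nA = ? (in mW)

57.91 × 10³ × 9.008 × 10⁻⁹ = 521.65328 × 10⁻⁶ W

0.52165328 mW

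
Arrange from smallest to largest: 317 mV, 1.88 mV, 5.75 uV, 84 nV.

84 nV < 5.75 uV < 1.88 mV < 317 mV

317 mV = 0.317 V
1.88 mV = 0.00188 V
5.75 uV = 0.00000575 V
84 nV = 0.000000084 V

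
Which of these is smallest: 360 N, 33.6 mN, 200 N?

360 N = 360 N
33.6 mN = 0.0336 N
200 N = 200 N

33.6 mN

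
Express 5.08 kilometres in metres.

5080 metres

kilo = 1e3, (no prefix) = 1e0; factor is 1e3.
5.08 × 1e3 = 5080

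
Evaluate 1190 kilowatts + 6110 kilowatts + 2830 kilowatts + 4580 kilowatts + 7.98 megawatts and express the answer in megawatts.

22.69 megawatts

In megawatts:
  1190 kilowatts = 1190 × 10⁻³ megawatts = 1.19
  6110 kilowatts = 6110 × 10⁻³ megawatts = 6.11
  2830 kilowatts = 2830 × 10⁻³ megawatts = 2.83
  4580 kilowatts = 4580 × 10⁻³ megawatts = 4.58
  7.98 megawatts → 7.98
Sum: 1.19 + 6.11 + 2.83 + 4.58 + 7.98 = 22.69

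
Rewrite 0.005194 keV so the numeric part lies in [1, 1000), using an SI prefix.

= 5.194 eV; mantissa already in [1, 1000).

5.194 eV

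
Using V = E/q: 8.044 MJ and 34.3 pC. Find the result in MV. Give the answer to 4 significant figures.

234500000000 MV

(8.044e6) / (34.3e-12) = 0.234519e18 V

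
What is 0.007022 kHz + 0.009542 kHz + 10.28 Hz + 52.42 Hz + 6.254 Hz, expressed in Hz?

85.518 Hz

In Hz:
  0.007022 kHz = 0.007022 × 10³ Hz = 7.022
  0.009542 kHz = 0.009542 × 10³ Hz = 9.542
  10.28 Hz → 10.28
  52.42 Hz → 52.42
  6.254 Hz → 6.254
Sum: 7.022 + 9.542 + 10.28 + 52.42 + 6.254 = 85.518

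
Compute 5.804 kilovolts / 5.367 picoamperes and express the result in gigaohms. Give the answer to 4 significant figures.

1081000 gigaohms

(5.804 × 10³) / (5.367 × 10⁻¹²) = 1.08142 × 10¹⁵ Ω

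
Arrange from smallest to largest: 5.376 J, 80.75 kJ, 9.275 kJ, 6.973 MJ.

5.376 J = 5.376 J
80.75 kJ = 80750 J
9.275 kJ = 9275 J
6.973 MJ = 6973000 J

5.376 J < 9.275 kJ < 80.75 kJ < 6.973 MJ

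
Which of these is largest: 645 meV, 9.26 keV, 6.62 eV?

9.26 keV

645 meV = 0.645 eV
9.26 keV = 9260 eV
6.62 eV = 6.62 eV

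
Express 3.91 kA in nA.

3910000000000 nA

kilo = 1e3, nano = 1e-9; factor is 1e12.
3.91 × 1e12 = 3910000000000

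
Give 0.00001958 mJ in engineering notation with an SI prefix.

19.58 nJ

= 19.58e-9 J; 1e-9 is nano.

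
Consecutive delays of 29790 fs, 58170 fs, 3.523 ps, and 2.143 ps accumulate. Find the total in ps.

In ps:
  29790 fs = 29790 × 10^-3 ps = 29.79
  58170 fs = 58170 × 10^-3 ps = 58.17
  3.523 ps → 3.523
  2.143 ps → 2.143
Sum: 29.79 + 58.17 + 3.523 + 2.143 = 93.626

93.626 ps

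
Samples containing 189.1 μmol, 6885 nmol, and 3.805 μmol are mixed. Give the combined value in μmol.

In μmol:
  189.1 μmol → 189.1
  6885 nmol = 6885e-3 μmol = 6.885
  3.805 μmol → 3.805
Sum: 189.1 + 6.885 + 3.805 = 199.79

199.79 μmol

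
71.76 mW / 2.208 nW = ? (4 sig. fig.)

(71.76e-3) / (2.208e-9) = 32.5e6

32500000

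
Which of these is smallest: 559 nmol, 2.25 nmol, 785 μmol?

2.25 nmol

559 nmol = 0.000000559 mol
2.25 nmol = 0.00000000225 mol
785 μmol = 0.000785 mol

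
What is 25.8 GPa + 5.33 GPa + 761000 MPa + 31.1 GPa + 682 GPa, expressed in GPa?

1505.23 GPa

In GPa:
  25.8 GPa → 25.8
  5.33 GPa → 5.33
  761000 MPa = 761000 × 10^-3 GPa = 761
  31.1 GPa → 31.1
  682 GPa → 682
Sum: 25.8 + 5.33 + 761 + 31.1 + 682 = 1505.23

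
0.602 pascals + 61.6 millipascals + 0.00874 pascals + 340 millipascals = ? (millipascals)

1012.34 millipascals

In millipascals:
  0.602 pascals = 0.602 × 10³ millipascals = 602
  61.6 millipascals → 61.6
  0.00874 pascals = 0.00874 × 10³ millipascals = 8.74
  340 millipascals → 340
Sum: 602 + 61.6 + 8.74 + 340 = 1012.34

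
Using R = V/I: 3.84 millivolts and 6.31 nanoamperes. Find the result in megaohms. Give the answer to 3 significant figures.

0.609 megaohms

(3.84 × 10⁻³) / (6.31 × 10⁻⁹) = 0.60856 × 10⁶ Ω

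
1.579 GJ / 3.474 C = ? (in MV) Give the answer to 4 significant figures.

(1.579 × 10^9) / (3.474) = 0.454519 × 10^9 V

454.5 MV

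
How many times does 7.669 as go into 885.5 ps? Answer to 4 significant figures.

115500000

(885.5 × 10⁻¹²) / (7.669 × 10⁻¹⁸) = 115.46 × 10⁶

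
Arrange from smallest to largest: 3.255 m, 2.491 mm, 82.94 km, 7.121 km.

2.491 mm < 3.255 m < 7.121 km < 82.94 km

3.255 m = 3.255 m
2.491 mm = 0.002491 m
82.94 km = 82940 m
7.121 km = 7121 m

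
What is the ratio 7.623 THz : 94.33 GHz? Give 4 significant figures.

(7.623 × 10^12) / (94.33 × 10^9) = 0.080812 × 10^3

80.81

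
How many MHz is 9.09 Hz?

(no prefix) = 10⁰, mega = 10⁶; factor is 10⁻⁶.
9.09 × 10⁻⁶ = 0.00000909

0.00000909 MHz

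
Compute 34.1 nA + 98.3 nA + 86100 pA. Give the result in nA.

218.5 nA

In nA:
  34.1 nA → 34.1
  98.3 nA → 98.3
  86100 pA = 86100 × 10^-3 nA = 86.1
Sum: 34.1 + 98.3 + 86.1 = 218.5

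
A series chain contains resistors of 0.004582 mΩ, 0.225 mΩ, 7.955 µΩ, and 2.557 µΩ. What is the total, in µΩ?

240.094 µΩ

In µΩ:
  0.004582 mΩ = 0.004582e3 µΩ = 4.582
  0.225 mΩ = 0.225e3 µΩ = 225
  7.955 µΩ → 7.955
  2.557 µΩ → 2.557
Sum: 4.582 + 225 + 7.955 + 2.557 = 240.094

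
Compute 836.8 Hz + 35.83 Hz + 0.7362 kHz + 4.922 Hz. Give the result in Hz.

1613.752 Hz

In Hz:
  836.8 Hz → 836.8
  35.83 Hz → 35.83
  0.7362 kHz = 0.7362 × 10³ Hz = 736.2
  4.922 Hz → 4.922
Sum: 836.8 + 35.83 + 736.2 + 4.922 = 1613.752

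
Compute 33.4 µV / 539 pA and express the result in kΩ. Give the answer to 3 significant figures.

62.0 kΩ

(33.4 × 10⁻⁶) / (539 × 10⁻¹²) = 0.061967 × 10⁶ Ω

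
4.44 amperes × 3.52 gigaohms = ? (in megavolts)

4.44 × 3.52 × 10^9 = 15.6288 × 10^9 V

15628.8 megavolts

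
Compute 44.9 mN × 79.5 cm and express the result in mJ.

44.9e-3 × 79.5e-2 = 3569.55e-5 J

35.6955 mJ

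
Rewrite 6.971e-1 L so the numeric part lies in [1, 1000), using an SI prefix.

697.1 mL

= 697.1e-3 L; 1e-3 is milli.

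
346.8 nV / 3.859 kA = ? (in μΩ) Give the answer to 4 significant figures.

(346.8e-9) / (3.859e3) = 89.8678e-12 Ω

0.00008987 μΩ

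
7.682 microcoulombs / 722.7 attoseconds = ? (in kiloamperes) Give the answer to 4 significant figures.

10630000 kiloamperes

(7.682 × 10⁻⁶) / (722.7 × 10⁻¹⁸) = 0.0106296 × 10¹² A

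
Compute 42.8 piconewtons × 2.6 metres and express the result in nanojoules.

0.11128 nanojoules

42.8e-12 × 2.6 = 111.28e-12 J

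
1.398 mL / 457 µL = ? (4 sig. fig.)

(1.398 × 10^-3) / (457 × 10^-6) = 0.0030591 × 10^3

3.059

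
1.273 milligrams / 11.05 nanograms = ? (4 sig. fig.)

115200

(1.273 × 10^-3) / (11.05 × 10^-9) = 0.1152 × 10^6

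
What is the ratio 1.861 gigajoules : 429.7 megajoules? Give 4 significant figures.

4.331

(1.861e9) / (429.7e6) = 0.0043309e3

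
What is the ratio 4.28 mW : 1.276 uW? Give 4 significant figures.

(4.28e-3) / (1.276e-6) = 3.3542e3

3354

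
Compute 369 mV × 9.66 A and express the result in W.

3.56454 W

369e-3 × 9.66 = 3564.54e-3 W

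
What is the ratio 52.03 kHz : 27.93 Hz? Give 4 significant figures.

(52.03 × 10³) / (27.93) = 1.8629 × 10³

1863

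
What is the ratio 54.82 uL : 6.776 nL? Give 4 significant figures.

8090

(54.82 × 10^-6) / (6.776 × 10^-9) = 8.0903 × 10^3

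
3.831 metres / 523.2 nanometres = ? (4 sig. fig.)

7322000

(3.831) / (523.2 × 10^-9) = 0.0073222 × 10^9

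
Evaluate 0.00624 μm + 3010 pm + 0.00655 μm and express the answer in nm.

15.8 nm

In nm:
  0.00624 μm = 0.00624 × 10³ nm = 6.24
  3010 pm = 3010 × 10⁻³ nm = 3.01
  0.00655 μm = 0.00655 × 10³ nm = 6.55
Sum: 6.24 + 3.01 + 6.55 = 15.8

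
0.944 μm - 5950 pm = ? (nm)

938.05 nm

In nm:
  0.944 μm = 0.944 × 10³ nm = 944
  5950 pm = 5950 × 10⁻³ nm = 5.95
Difference: 944 - 5.95 = 938.05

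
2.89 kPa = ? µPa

2890000000 µPa

kilo = 10³, micro = 10⁻⁶; factor is 10⁹.
2.89 × 10⁹ = 2890000000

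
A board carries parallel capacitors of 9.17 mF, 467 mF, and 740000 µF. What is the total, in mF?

In mF:
  9.17 mF → 9.17
  467 mF → 467
  740000 µF = 740000 × 10^-3 mF = 740
Sum: 9.17 + 467 + 740 = 1216.17

1216.17 mF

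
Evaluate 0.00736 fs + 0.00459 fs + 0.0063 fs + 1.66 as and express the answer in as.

19.91 as

In as:
  0.00736 fs = 0.00736 × 10^3 as = 7.36
  0.00459 fs = 0.00459 × 10^3 as = 4.59
  0.0063 fs = 0.0063 × 10^3 as = 6.3
  1.66 as → 1.66
Sum: 7.36 + 4.59 + 6.3 + 1.66 = 19.91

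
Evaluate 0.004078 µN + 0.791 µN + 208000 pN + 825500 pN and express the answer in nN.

1828.578 nN

In nN:
  0.004078 µN = 0.004078 × 10^3 nN = 4.078
  0.791 µN = 0.791 × 10^3 nN = 791
  208000 pN = 208000 × 10^-3 nN = 208
  825500 pN = 825500 × 10^-3 nN = 825.5
Sum: 4.078 + 791 + 208 + 825.5 = 1828.578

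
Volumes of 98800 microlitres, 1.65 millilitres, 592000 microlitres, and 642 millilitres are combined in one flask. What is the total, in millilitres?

In millilitres:
  98800 microlitres = 98800e-3 millilitres = 98.8
  1.65 millilitres → 1.65
  592000 microlitres = 592000e-3 millilitres = 592
  642 millilitres → 642
Sum: 98.8 + 1.65 + 592 + 642 = 1334.45

1334.45 millilitres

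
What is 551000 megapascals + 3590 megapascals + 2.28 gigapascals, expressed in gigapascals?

In gigapascals:
  551000 megapascals = 551000 × 10^-3 gigapascals = 551
  3590 megapascals = 3590 × 10^-3 gigapascals = 3.59
  2.28 gigapascals → 2.28
Sum: 551 + 3.59 + 2.28 = 556.87

556.87 gigapascals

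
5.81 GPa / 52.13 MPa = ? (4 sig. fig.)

(5.81e9) / (52.13e6) = 0.11145e3

111.5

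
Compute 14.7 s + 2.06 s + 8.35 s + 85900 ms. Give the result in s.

111.01 s

In s:
  14.7 s → 14.7
  2.06 s → 2.06
  8.35 s → 8.35
  85900 ms = 85900 × 10⁻³ s = 85.9
Sum: 14.7 + 2.06 + 8.35 + 85.9 = 111.01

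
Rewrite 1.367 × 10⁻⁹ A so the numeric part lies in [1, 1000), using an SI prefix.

= 1.367 × 10⁻⁹ A; 10⁻⁹ is nano.

1.367 nA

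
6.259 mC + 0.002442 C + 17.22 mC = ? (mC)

25.921 mC

In mC:
  6.259 mC → 6.259
  0.002442 C = 0.002442e3 mC = 2.442
  17.22 mC → 17.22
Sum: 6.259 + 2.442 + 17.22 = 25.921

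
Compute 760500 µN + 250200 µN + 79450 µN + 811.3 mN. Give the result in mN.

1901.45 mN

In mN:
  760500 µN = 760500e-3 mN = 760.5
  250200 µN = 250200e-3 mN = 250.2
  79450 µN = 79450e-3 mN = 79.45
  811.3 mN → 811.3
Sum: 760.5 + 250.2 + 79.45 + 811.3 = 1901.45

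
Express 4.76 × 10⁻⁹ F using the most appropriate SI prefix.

= 4.76 × 10⁻⁹ F; 10⁻⁹ is nano.

4.76 nF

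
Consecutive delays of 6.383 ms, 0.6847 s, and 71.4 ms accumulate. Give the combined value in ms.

762.483 ms

In ms:
  6.383 ms → 6.383
  0.6847 s = 0.6847e3 ms = 684.7
  71.4 ms → 71.4
Sum: 6.383 + 684.7 + 71.4 = 762.483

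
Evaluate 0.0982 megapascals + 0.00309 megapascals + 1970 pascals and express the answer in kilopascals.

In kilopascals:
  0.0982 megapascals = 0.0982 × 10^3 kilopascals = 98.2
  0.00309 megapascals = 0.00309 × 10^3 kilopascals = 3.09
  1970 pascals = 1970 × 10^-3 kilopascals = 1.97
Sum: 98.2 + 3.09 + 1.97 = 103.26

103.26 kilopascals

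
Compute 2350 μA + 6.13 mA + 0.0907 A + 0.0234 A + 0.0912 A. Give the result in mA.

213.78 mA

In mA:
  2350 μA = 2350e-3 mA = 2.35
  6.13 mA → 6.13
  0.0907 A = 0.0907e3 mA = 90.7
  0.0234 A = 0.0234e3 mA = 23.4
  0.0912 A = 0.0912e3 mA = 91.2
Sum: 2.35 + 6.13 + 90.7 + 23.4 + 91.2 = 213.78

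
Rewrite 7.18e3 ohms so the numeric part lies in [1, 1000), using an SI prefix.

= 7.18e3 ohms; 1e3 is kilo.

7.18 kiloohms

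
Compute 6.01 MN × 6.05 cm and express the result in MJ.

0.363605 MJ

6.01 × 10⁶ × 6.05 × 10⁻² = 36.3605 × 10⁴ J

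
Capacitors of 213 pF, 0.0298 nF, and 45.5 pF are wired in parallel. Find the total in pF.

288.3 pF

In pF:
  213 pF → 213
  0.0298 nF = 0.0298 × 10³ pF = 29.8
  45.5 pF → 45.5
Sum: 213 + 29.8 + 45.5 = 288.3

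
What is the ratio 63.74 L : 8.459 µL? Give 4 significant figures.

(63.74) / (8.459 × 10^-6) = 7.5352 × 10^6

7535000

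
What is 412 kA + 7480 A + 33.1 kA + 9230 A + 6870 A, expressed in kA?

468.68 kA

In kA:
  412 kA → 412
  7480 A = 7480e-3 kA = 7.48
  33.1 kA → 33.1
  9230 A = 9230e-3 kA = 9.23
  6870 A = 6870e-3 kA = 6.87
Sum: 412 + 7.48 + 33.1 + 9.23 + 6.87 = 468.68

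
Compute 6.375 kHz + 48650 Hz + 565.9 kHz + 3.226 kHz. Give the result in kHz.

624.151 kHz

In kHz:
  6.375 kHz → 6.375
  48650 Hz = 48650 × 10^-3 kHz = 48.65
  565.9 kHz → 565.9
  3.226 kHz → 3.226
Sum: 6.375 + 48.65 + 565.9 + 3.226 = 624.151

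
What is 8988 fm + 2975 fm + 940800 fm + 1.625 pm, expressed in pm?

954.388 pm

In pm:
  8988 fm = 8988 × 10⁻³ pm = 8.988
  2975 fm = 2975 × 10⁻³ pm = 2.975
  940800 fm = 940800 × 10⁻³ pm = 940.8
  1.625 pm → 1.625
Sum: 8.988 + 2.975 + 940.8 + 1.625 = 954.388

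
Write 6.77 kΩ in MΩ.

kilo = 10^3, mega = 10^6; factor is 10^-3.
6.77 × 10^-3 = 0.00677

0.00677 MΩ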